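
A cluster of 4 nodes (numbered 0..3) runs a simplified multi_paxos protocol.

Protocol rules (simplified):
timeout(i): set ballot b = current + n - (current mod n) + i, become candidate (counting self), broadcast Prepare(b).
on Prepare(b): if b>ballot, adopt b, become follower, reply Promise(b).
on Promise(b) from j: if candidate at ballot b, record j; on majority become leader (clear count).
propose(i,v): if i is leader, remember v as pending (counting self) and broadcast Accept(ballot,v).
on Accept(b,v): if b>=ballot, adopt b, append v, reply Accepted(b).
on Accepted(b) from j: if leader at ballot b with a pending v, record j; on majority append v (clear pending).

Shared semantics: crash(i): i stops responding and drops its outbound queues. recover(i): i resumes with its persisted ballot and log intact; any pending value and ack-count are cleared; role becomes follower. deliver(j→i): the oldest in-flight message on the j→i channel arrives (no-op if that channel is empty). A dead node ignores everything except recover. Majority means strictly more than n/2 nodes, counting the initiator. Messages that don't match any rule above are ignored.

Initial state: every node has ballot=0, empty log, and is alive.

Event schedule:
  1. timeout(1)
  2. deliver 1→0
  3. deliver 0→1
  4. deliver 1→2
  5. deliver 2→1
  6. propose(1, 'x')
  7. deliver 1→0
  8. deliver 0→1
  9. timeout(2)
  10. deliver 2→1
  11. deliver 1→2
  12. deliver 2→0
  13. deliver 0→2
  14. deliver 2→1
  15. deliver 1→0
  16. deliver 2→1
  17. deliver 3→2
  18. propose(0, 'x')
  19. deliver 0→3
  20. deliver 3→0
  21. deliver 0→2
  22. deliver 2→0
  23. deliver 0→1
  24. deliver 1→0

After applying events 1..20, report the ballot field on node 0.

e1 timeout(1): 1[cand,b=5,-]
e2 deliver 1→0: 0[foll,b=5,-]
e3 deliver 0→1: ·
e4 deliver 1→2: 2[foll,b=5,-]
e5 deliver 2→1: 1[lead,b=5,-]
e6 propose(1,'x'): ·
e7 deliver 1→0: 0[foll,b=5,x]
e8 deliver 0→1: ·
e9 timeout(2): 2[cand,b=10,-]
e10 deliver 2→1: 1[foll,b=10,-]
e11 deliver 1→2: ·
e12 deliver 2→0: 0[foll,b=10,x]
e13 deliver 0→2: ·
e14 deliver 2→1: ·
e15 deliver 1→0: ·
e16 deliver 2→1: ·
e17 deliver 3→2: ·
e18 propose(0,'x'): ·
e19 deliver 0→3: ·
e20 deliver 3→0: ·

10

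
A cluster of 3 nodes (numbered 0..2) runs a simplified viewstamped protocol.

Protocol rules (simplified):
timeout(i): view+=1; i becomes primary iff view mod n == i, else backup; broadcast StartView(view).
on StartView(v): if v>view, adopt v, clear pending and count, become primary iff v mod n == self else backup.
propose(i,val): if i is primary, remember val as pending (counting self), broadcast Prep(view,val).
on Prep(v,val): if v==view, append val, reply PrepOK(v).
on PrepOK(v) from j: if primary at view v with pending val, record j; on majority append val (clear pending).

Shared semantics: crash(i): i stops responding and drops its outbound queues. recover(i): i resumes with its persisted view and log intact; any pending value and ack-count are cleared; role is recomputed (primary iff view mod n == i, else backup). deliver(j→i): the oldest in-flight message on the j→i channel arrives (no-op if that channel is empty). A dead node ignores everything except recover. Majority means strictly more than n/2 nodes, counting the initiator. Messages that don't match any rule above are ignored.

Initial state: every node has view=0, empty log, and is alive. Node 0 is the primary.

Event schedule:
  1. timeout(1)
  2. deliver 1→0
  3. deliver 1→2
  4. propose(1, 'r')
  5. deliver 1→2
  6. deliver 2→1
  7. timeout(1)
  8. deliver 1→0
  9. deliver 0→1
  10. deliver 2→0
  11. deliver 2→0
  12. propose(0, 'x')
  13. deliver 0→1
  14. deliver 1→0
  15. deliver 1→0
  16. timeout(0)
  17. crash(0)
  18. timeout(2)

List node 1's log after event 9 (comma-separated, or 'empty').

1. timeout(1):  <1:prim v1 ->
2. deliver 1→0:  <0:back v1 ->
3. deliver 1→2:  <2:back v1 ->
4. propose(1,'r'):  nop
5. deliver 1→2:  <2:back v1 r>
6. deliver 2→1:  <1:prim v1 r>
7. timeout(1):  <1:back v2 r>
8. deliver 1→0:  <0:back v1 r>
9. deliver 0→1:  nop

r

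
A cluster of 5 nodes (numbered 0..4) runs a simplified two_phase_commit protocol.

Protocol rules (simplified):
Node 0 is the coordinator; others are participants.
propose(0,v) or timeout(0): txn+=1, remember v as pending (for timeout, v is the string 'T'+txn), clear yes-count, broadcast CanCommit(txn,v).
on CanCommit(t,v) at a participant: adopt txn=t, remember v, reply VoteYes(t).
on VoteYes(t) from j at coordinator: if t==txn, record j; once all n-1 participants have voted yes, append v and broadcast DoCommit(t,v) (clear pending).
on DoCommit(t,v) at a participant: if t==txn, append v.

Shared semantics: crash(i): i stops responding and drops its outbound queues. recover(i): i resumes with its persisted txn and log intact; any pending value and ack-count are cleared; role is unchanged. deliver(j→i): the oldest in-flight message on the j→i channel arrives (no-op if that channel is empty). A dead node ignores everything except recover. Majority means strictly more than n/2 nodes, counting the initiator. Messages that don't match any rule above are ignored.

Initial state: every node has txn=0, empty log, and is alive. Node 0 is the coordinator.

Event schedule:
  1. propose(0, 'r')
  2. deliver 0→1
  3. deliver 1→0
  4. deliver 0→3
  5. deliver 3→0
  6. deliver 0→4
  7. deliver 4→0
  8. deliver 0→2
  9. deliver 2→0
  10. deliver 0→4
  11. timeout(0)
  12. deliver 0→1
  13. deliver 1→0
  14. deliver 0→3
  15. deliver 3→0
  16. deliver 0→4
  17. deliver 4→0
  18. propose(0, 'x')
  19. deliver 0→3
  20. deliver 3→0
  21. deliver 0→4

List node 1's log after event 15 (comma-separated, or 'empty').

step 1 propose(0,'r'): 0={coor,t=1,log=-}
step 2 deliver 0→1: 1={part,t=1,log=-}
step 3 deliver 1→0: —
step 4 deliver 0→3: 3={part,t=1,log=-}
step 5 deliver 3→0: —
step 6 deliver 0→4: 4={part,t=1,log=-}
step 7 deliver 4→0: —
step 8 deliver 0→2: 2={part,t=1,log=-}
step 9 deliver 2→0: 0={coor,t=1,log=r}
step 10 deliver 0→4: 4={part,t=1,log=r}
step 11 timeout(0): 0={coor,t=2,log=r}
step 12 deliver 0→1: 1={part,t=1,log=r}
step 13 deliver 1→0: —
step 14 deliver 0→3: 3={part,t=1,log=r}
step 15 deliver 3→0: —

r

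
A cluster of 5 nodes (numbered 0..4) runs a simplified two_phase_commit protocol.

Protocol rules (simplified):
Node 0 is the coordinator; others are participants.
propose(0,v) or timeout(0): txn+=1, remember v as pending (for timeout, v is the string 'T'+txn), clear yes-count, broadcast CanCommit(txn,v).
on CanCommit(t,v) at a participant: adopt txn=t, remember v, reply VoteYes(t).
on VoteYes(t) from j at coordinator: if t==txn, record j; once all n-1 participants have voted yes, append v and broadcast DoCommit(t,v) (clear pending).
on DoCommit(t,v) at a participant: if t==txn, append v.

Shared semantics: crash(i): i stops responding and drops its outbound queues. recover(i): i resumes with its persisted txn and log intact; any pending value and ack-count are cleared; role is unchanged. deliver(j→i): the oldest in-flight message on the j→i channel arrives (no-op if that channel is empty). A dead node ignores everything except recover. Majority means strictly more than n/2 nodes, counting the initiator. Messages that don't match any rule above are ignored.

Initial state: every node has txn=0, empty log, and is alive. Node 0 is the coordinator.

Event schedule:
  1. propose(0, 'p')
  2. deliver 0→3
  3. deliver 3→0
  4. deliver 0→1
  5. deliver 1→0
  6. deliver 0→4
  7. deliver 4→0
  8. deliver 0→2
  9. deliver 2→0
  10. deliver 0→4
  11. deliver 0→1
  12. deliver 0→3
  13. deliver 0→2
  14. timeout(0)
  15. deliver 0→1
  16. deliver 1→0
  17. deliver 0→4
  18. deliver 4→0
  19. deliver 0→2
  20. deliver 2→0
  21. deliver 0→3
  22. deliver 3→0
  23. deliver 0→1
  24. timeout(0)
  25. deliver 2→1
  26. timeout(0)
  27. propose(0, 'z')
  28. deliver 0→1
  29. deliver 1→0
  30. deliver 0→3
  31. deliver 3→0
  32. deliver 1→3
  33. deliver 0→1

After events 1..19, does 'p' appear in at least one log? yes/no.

1. propose(0,'p'):  <0:coor t1 ->
2. deliver 0→3:  <3:part t1 ->
3. deliver 3→0:  nop
4. deliver 0→1:  <1:part t1 ->
5. deliver 1→0:  nop
6. deliver 0→4:  <4:part t1 ->
7. deliver 4→0:  nop
8. deliver 0→2:  <2:part t1 ->
9. deliver 2→0:  <0:coor t1 p>
10. deliver 0→4:  <4:part t1 p>
11. deliver 0→1:  <1:part t1 p>
12. deliver 0→3:  <3:part t1 p>
13. deliver 0→2:  <2:part t1 p>
14. timeout(0):  <0:coor t2 p>
15. deliver 0→1:  <1:part t2 p>
16. deliver 1→0:  nop
17. deliver 0→4:  <4:part t2 p>
18. deliver 4→0:  nop
19. deliver 0→2:  <2:part t2 p>

yes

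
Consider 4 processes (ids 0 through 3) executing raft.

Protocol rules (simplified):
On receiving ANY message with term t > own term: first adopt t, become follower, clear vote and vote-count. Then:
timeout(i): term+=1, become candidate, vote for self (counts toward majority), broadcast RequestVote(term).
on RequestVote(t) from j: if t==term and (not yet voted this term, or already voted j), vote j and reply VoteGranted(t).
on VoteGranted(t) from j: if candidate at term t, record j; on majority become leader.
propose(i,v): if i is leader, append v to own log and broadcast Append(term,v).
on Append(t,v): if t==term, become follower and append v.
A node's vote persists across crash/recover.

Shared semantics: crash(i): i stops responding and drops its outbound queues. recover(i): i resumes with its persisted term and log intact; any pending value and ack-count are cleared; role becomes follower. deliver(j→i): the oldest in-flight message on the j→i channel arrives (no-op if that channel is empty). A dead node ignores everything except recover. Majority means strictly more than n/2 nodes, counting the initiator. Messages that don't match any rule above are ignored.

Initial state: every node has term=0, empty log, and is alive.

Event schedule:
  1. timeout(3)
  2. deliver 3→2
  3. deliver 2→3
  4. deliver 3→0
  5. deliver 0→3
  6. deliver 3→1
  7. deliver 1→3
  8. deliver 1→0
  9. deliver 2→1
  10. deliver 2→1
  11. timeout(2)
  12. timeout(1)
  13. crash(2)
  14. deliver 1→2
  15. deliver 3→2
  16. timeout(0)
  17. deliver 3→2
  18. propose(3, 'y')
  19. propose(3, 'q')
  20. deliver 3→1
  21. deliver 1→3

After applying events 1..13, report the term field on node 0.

step 1 timeout(3): 3={cand,t=1,log=-}
step 2 deliver 3→2: 2={foll,t=1,log=-}
step 3 deliver 2→3: —
step 4 deliver 3→0: 0={foll,t=1,log=-}
step 5 deliver 0→3: 3={lead,t=1,log=-}
step 6 deliver 3→1: 1={foll,t=1,log=-}
step 7 deliver 1→3: —
step 8 deliver 1→0: —
step 9 deliver 2→1: —
step 10 deliver 2→1: —
step 11 timeout(2): 2={cand,t=2,log=-}
step 12 timeout(1): 1={cand,t=2,log=-}
step 13 crash(2): 2={✗cand,t=2,log=-}

1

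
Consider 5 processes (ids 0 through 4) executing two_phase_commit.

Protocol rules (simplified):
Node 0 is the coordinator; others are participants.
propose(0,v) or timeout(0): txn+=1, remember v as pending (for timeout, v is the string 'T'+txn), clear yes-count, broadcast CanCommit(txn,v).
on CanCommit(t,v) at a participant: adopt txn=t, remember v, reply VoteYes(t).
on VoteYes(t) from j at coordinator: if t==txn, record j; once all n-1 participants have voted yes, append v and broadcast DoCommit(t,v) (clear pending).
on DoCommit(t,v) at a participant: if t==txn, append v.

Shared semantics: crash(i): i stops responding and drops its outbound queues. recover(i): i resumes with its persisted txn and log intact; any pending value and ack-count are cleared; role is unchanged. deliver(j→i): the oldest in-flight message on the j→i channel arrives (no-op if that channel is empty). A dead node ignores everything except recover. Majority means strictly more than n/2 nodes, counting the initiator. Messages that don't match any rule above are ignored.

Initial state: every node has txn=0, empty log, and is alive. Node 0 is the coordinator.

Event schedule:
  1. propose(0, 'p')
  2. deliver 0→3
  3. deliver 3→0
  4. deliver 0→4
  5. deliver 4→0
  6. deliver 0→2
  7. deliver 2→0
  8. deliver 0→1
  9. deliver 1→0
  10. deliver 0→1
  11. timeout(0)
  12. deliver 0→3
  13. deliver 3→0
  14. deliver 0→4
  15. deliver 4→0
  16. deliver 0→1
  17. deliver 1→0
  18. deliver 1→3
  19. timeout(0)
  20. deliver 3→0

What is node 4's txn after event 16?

1

1. propose(0,'p'):  <0:coor t1 ->
2. deliver 0→3:  <3:part t1 ->
3. deliver 3→0:  nop
4. deliver 0→4:  <4:part t1 ->
5. deliver 4→0:  nop
6. deliver 0→2:  <2:part t1 ->
7. deliver 2→0:  nop
8. deliver 0→1:  <1:part t1 ->
9. deliver 1→0:  <0:coor t1 p>
10. deliver 0→1:  <1:part t1 p>
11. timeout(0):  <0:coor t2 p>
12. deliver 0→3:  <3:part t1 p>
13. deliver 3→0:  nop
14. deliver 0→4:  <4:part t1 p>
15. deliver 4→0:  nop
16. deliver 0→1:  <1:part t2 p>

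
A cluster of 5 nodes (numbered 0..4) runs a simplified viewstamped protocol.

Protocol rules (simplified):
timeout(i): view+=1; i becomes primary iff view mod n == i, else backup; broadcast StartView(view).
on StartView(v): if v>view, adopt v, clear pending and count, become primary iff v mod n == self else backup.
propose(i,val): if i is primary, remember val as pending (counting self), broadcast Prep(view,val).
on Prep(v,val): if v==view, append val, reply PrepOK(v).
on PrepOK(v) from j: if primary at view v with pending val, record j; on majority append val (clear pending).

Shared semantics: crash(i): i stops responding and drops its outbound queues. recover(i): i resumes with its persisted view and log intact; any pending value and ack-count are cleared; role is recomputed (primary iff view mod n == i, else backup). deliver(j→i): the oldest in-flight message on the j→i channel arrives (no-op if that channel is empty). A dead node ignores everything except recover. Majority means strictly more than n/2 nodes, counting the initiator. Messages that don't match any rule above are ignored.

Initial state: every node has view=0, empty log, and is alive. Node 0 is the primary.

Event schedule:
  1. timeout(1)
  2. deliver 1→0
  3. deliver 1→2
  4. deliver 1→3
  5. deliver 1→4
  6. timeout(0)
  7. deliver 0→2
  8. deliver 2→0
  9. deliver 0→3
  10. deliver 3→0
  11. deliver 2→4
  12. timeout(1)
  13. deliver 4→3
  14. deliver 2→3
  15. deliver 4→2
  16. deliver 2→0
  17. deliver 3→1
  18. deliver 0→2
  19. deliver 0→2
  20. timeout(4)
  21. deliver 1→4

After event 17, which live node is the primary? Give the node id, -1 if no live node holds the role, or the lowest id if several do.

2

[1] timeout(1) → N1(prim v1 [-])
[2] deliver 1→0 → N0(back v1 [-])
[3] deliver 1→2 → N2(back v1 [-])
[4] deliver 1→3 → N3(back v1 [-])
[5] deliver 1→4 → N4(back v1 [-])
[6] timeout(0) → N0(back v2 [-])
[7] deliver 0→2 → N2(prim v2 [-])
[8] deliver 2→0 → ∅
[9] deliver 0→3 → N3(back v2 [-])
[10] deliver 3→0 → ∅
[11] deliver 2→4 → ∅
[12] timeout(1) → N1(back v2 [-])
[13] deliver 4→3 → ∅
[14] deliver 2→3 → ∅
[15] deliver 4→2 → ∅
[16] deliver 2→0 → ∅
[17] deliver 3→1 → ∅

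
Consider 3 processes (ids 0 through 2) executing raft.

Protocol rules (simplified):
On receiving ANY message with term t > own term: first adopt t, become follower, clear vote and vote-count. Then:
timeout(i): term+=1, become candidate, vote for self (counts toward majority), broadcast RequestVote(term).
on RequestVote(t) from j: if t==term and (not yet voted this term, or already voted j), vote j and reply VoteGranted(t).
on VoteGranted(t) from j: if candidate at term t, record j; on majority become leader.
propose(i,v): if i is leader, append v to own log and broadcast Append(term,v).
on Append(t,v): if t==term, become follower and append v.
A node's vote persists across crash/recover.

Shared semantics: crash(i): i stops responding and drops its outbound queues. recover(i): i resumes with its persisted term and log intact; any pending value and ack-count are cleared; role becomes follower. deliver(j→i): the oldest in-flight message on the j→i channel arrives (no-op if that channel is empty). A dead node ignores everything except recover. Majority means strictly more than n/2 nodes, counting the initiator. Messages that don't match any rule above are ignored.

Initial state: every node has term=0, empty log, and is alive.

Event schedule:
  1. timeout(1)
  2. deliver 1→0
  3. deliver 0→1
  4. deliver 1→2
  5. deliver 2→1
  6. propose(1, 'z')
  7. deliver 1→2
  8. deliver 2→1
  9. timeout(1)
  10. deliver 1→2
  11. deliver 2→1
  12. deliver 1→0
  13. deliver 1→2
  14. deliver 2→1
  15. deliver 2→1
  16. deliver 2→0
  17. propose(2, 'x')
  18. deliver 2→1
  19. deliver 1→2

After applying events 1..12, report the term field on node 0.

1

1. timeout(1):  <1:cand t1 ->
2. deliver 1→0:  <0:foll t1 ->
3. deliver 0→1:  <1:lead t1 ->
4. deliver 1→2:  <2:foll t1 ->
5. deliver 2→1:  nop
6. propose(1,'z'):  <1:lead t1 z>
7. deliver 1→2:  <2:foll t1 z>
8. deliver 2→1:  nop
9. timeout(1):  <1:cand t2 z>
10. deliver 1→2:  <2:foll t2 z>
11. deliver 2→1:  <1:lead t2 z>
12. deliver 1→0:  <0:foll t1 z>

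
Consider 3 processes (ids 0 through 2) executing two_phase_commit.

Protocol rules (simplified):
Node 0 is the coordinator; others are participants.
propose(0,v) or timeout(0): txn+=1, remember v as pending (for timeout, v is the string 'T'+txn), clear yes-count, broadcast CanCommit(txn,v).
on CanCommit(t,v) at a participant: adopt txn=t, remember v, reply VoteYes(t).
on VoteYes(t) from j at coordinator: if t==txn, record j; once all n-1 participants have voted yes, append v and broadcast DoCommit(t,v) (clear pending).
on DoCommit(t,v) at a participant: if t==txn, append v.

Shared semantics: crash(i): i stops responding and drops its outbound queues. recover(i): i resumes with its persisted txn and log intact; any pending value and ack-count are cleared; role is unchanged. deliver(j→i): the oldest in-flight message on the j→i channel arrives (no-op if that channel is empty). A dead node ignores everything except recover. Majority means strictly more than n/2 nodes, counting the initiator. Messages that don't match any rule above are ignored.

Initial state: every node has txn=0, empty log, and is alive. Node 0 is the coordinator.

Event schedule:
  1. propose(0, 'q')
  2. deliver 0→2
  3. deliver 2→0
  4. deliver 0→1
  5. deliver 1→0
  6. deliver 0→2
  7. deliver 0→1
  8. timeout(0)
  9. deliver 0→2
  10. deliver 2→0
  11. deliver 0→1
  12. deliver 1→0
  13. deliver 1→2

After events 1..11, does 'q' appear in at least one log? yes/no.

yes

[1] propose(0,'q') → N0(coor t1 [-])
[2] deliver 0→2 → N2(part t1 [-])
[3] deliver 2→0 → ∅
[4] deliver 0→1 → N1(part t1 [-])
[5] deliver 1→0 → N0(coor t1 [q])
[6] deliver 0→2 → N2(part t1 [q])
[7] deliver 0→1 → N1(part t1 [q])
[8] timeout(0) → N0(coor t2 [q])
[9] deliver 0→2 → N2(part t2 [q])
[10] deliver 2→0 → ∅
[11] deliver 0→1 → N1(part t2 [q])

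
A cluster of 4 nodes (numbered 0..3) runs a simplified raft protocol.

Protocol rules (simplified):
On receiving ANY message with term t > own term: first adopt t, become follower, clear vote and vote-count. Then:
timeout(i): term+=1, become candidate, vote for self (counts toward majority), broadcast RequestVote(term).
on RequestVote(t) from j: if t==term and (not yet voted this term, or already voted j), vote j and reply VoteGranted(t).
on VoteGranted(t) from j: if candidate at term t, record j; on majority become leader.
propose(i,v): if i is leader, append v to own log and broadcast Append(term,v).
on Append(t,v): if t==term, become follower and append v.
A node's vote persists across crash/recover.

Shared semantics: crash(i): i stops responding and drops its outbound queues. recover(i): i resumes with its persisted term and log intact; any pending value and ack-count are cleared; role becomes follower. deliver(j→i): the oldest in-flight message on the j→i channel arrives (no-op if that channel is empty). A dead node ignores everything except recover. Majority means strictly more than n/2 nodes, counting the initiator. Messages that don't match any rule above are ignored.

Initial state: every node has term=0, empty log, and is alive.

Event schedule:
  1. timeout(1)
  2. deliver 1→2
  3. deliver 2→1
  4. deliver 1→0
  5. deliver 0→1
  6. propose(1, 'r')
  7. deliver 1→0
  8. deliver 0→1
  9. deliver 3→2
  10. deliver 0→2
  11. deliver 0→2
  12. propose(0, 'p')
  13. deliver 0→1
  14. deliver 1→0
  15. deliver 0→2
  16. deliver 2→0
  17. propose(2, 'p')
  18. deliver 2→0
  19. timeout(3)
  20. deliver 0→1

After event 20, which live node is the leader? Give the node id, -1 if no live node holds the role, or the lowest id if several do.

step 1 timeout(1): 1={cand,t=1,log=-}
step 2 deliver 1→2: 2={foll,t=1,log=-}
step 3 deliver 2→1: —
step 4 deliver 1→0: 0={foll,t=1,log=-}
step 5 deliver 0→1: 1={lead,t=1,log=-}
step 6 propose(1,'r'): 1={lead,t=1,log=r}
step 7 deliver 1→0: 0={foll,t=1,log=r}
step 8 deliver 0→1: —
step 9 deliver 3→2: —
step 10 deliver 0→2: —
step 11 deliver 0→2: —
step 12 propose(0,'p'): —
step 13 deliver 0→1: —
step 14 deliver 1→0: —
step 15 deliver 0→2: —
step 16 deliver 2→0: —
step 17 propose(2,'p'): —
step 18 deliver 2→0: —
step 19 timeout(3): 3={cand,t=1,log=-}
step 20 deliver 0→1: —

1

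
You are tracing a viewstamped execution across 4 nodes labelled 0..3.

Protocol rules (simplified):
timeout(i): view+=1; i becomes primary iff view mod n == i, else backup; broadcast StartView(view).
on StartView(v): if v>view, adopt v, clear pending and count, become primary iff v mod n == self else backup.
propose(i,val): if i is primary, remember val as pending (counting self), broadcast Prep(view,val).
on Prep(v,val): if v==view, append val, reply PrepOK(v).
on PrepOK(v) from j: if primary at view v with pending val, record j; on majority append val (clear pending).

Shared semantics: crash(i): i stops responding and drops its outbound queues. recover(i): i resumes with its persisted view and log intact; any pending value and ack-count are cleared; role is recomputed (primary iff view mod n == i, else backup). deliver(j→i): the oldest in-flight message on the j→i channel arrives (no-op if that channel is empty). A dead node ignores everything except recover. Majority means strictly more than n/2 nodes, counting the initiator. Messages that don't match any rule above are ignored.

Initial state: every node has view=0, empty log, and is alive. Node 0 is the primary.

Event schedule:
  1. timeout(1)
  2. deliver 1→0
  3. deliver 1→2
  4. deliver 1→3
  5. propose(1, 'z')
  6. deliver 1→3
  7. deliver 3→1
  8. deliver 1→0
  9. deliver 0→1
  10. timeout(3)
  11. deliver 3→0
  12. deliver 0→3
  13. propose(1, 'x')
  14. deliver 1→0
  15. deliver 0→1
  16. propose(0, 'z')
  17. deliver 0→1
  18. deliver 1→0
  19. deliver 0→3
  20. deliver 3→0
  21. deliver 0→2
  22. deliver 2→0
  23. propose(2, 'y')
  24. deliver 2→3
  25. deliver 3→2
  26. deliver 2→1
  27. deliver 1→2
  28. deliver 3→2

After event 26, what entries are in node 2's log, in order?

empty

1. timeout(1):  <1:prim v1 ->
2. deliver 1→0:  <0:back v1 ->
3. deliver 1→2:  <2:back v1 ->
4. deliver 1→3:  <3:back v1 ->
5. propose(1,'z'):  nop
6. deliver 1→3:  <3:back v1 z>
7. deliver 3→1:  nop
8. deliver 1→0:  <0:back v1 z>
9. deliver 0→1:  <1:prim v1 z>
10. timeout(3):  <3:back v2 z>
11. deliver 3→0:  <0:back v2 z>
12. deliver 0→3:  nop
13. propose(1,'x'):  nop
14. deliver 1→0:  nop
15. deliver 0→1:  nop
16. propose(0,'z'):  nop
17. deliver 0→1:  nop
18. deliver 1→0:  nop
19. deliver 0→3:  nop
20. deliver 3→0:  nop
21. deliver 0→2:  nop
22. deliver 2→0:  nop
23. propose(2,'y'):  nop
24. deliver 2→3:  nop
25. deliver 3→2:  <2:prim v2 ->
26. deliver 2→1:  nop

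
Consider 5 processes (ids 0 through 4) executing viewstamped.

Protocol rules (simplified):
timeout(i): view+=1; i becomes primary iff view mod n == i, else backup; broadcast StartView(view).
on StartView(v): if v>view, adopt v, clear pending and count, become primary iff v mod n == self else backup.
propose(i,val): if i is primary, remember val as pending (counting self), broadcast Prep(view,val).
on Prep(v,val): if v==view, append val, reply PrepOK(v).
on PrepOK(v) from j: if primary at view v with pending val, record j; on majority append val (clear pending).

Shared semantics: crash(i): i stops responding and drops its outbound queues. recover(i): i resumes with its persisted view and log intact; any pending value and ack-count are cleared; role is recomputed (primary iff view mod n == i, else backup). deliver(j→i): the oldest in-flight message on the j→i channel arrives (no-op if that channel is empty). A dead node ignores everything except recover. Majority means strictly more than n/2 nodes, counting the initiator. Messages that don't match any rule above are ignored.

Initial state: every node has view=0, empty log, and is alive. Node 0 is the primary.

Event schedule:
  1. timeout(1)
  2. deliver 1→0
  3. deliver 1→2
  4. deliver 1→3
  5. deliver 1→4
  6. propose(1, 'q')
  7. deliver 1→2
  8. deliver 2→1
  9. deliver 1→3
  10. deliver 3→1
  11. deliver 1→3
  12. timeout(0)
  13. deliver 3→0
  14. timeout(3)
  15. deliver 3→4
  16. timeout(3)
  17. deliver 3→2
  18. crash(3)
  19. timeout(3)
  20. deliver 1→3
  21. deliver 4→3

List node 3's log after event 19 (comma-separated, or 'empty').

q

1. timeout(1):  <1:prim v1 ->
2. deliver 1→0:  <0:back v1 ->
3. deliver 1→2:  <2:back v1 ->
4. deliver 1→3:  <3:back v1 ->
5. deliver 1→4:  <4:back v1 ->
6. propose(1,'q'):  nop
7. deliver 1→2:  <2:back v1 q>
8. deliver 2→1:  nop
9. deliver 1→3:  <3:back v1 q>
10. deliver 3→1:  <1:prim v1 q>
11. deliver 1→3:  nop
12. timeout(0):  <0:back v2 ->
13. deliver 3→0:  nop
14. timeout(3):  <3:back v2 q>
15. deliver 3→4:  <4:back v2 ->
16. timeout(3):  <3:prim v3 q>
17. deliver 3→2:  <2:prim v2 q>
18. crash(3):  <3:✗prim v3 q>
19. timeout(3):  nop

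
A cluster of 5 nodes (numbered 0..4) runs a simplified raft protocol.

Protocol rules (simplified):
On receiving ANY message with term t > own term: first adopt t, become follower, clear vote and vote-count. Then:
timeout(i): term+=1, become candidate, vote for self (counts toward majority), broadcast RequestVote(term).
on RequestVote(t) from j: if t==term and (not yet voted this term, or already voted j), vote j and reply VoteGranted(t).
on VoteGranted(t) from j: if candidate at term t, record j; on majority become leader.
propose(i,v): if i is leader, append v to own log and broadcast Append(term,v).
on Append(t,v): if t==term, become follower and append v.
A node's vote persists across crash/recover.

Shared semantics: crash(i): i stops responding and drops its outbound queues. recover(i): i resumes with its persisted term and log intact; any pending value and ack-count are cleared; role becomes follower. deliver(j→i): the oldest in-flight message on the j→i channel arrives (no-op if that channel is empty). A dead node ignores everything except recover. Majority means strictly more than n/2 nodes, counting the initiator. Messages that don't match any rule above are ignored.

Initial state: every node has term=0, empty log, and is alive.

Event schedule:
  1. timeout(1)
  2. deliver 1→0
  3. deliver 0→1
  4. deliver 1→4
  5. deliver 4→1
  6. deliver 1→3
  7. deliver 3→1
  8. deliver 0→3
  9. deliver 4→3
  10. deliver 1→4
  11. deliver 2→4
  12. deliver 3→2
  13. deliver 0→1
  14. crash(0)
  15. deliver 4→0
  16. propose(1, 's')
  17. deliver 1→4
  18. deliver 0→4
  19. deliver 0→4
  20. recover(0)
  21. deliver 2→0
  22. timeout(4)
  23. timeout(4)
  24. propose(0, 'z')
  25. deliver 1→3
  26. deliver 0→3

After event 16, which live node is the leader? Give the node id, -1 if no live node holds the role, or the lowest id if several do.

[1] timeout(1) → N1(cand t1 [-])
[2] deliver 1→0 → N0(foll t1 [-])
[3] deliver 0→1 → ∅
[4] deliver 1→4 → N4(foll t1 [-])
[5] deliver 4→1 → N1(lead t1 [-])
[6] deliver 1→3 → N3(foll t1 [-])
[7] deliver 3→1 → ∅
[8] deliver 0→3 → ∅
[9] deliver 4→3 → ∅
[10] deliver 1→4 → ∅
[11] deliver 2→4 → ∅
[12] deliver 3→2 → ∅
[13] deliver 0→1 → ∅
[14] crash(0) → N0(✗foll t1 [-])
[15] deliver 4→0 → ∅
[16] propose(1,'s') → N1(lead t1 [s])

1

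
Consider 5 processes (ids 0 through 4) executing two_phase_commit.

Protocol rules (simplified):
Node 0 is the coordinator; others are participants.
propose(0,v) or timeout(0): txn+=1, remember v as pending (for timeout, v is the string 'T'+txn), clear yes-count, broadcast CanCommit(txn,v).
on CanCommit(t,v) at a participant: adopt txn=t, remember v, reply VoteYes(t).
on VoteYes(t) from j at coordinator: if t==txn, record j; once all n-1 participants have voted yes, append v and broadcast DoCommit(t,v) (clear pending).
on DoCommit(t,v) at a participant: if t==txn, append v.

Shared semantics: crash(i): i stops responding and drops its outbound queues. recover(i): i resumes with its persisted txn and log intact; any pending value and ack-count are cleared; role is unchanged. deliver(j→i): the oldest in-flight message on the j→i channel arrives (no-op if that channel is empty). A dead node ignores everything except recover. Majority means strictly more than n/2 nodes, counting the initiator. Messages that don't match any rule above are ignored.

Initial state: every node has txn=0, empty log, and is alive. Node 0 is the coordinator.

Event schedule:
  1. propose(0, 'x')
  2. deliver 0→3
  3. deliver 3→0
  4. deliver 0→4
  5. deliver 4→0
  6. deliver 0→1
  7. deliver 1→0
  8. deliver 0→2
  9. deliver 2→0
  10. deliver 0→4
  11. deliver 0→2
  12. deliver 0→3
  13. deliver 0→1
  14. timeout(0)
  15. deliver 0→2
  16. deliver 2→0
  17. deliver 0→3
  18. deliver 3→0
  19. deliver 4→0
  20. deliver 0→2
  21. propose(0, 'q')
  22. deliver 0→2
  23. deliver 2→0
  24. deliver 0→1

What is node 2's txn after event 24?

step 1 propose(0,'x'): 0={coor,t=1,log=-}
step 2 deliver 0→3: 3={part,t=1,log=-}
step 3 deliver 3→0: —
step 4 deliver 0→4: 4={part,t=1,log=-}
step 5 deliver 4→0: —
step 6 deliver 0→1: 1={part,t=1,log=-}
step 7 deliver 1→0: —
step 8 deliver 0→2: 2={part,t=1,log=-}
step 9 deliver 2→0: 0={coor,t=1,log=x}
step 10 deliver 0→4: 4={part,t=1,log=x}
step 11 deliver 0→2: 2={part,t=1,log=x}
step 12 deliver 0→3: 3={part,t=1,log=x}
step 13 deliver 0→1: 1={part,t=1,log=x}
step 14 timeout(0): 0={coor,t=2,log=x}
step 15 deliver 0→2: 2={part,t=2,log=x}
step 16 deliver 2→0: —
step 17 deliver 0→3: 3={part,t=2,log=x}
step 18 deliver 3→0: —
step 19 deliver 4→0: —
step 20 deliver 0→2: —
step 21 propose(0,'q'): 0={coor,t=3,log=x}
step 22 deliver 0→2: 2={part,t=3,log=x}
step 23 deliver 2→0: —
step 24 deliver 0→1: 1={part,t=2,log=x}

3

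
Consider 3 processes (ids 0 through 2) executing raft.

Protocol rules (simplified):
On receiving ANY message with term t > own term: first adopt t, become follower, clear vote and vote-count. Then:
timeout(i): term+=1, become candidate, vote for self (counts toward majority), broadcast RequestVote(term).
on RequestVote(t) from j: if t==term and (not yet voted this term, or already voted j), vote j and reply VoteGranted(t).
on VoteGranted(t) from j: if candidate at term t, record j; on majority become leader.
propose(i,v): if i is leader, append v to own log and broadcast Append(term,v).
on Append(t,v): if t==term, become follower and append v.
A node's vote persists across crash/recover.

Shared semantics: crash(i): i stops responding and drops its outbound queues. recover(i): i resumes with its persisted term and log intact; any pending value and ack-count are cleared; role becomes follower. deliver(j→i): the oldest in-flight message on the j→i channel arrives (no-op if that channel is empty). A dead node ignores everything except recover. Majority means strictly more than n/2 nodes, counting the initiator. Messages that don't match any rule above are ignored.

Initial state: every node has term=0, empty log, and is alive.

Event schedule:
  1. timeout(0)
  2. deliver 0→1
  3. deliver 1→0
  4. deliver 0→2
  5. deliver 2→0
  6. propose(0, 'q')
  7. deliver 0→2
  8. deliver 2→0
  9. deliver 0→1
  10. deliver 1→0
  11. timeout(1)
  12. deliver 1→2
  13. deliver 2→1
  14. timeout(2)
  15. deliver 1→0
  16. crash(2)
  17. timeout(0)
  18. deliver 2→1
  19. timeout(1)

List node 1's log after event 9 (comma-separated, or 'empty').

step 1 timeout(0): 0={cand,t=1,log=-}
step 2 deliver 0→1: 1={foll,t=1,log=-}
step 3 deliver 1→0: 0={lead,t=1,log=-}
step 4 deliver 0→2: 2={foll,t=1,log=-}
step 5 deliver 2→0: —
step 6 propose(0,'q'): 0={lead,t=1,log=q}
step 7 deliver 0→2: 2={foll,t=1,log=q}
step 8 deliver 2→0: —
step 9 deliver 0→1: 1={foll,t=1,log=q}

q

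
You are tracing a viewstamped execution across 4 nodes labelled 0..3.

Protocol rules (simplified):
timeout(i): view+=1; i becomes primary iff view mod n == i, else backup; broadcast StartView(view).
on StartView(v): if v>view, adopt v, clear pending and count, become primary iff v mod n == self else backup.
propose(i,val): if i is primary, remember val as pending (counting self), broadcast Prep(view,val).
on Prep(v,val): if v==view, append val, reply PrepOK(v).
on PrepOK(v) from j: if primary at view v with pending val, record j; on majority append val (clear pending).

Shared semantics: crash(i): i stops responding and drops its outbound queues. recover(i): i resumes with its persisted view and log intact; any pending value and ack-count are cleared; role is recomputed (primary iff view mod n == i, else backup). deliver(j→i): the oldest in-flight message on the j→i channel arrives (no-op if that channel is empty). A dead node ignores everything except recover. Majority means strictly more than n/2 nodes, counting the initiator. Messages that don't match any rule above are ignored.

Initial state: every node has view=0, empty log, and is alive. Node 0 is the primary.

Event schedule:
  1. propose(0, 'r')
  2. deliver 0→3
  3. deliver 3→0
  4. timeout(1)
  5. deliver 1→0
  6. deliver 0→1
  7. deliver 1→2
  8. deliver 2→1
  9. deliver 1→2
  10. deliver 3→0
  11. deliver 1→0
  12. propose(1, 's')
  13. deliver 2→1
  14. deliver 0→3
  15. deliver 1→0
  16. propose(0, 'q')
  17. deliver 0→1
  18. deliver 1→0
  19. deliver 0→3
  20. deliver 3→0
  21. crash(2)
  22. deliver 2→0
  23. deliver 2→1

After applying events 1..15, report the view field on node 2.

1

e1 propose(0,'r'): ·
e2 deliver 0→3: 3[back,v=0,r]
e3 deliver 3→0: ·
e4 timeout(1): 1[prim,v=1,-]
e5 deliver 1→0: 0[back,v=1,-]
e6 deliver 0→1: ·
e7 deliver 1→2: 2[back,v=1,-]
e8 deliver 2→1: ·
e9 deliver 1→2: ·
e10 deliver 3→0: ·
e11 deliver 1→0: ·
e12 propose(1,'s'): ·
e13 deliver 2→1: ·
e14 deliver 0→3: ·
e15 deliver 1→0: 0[back,v=1,s]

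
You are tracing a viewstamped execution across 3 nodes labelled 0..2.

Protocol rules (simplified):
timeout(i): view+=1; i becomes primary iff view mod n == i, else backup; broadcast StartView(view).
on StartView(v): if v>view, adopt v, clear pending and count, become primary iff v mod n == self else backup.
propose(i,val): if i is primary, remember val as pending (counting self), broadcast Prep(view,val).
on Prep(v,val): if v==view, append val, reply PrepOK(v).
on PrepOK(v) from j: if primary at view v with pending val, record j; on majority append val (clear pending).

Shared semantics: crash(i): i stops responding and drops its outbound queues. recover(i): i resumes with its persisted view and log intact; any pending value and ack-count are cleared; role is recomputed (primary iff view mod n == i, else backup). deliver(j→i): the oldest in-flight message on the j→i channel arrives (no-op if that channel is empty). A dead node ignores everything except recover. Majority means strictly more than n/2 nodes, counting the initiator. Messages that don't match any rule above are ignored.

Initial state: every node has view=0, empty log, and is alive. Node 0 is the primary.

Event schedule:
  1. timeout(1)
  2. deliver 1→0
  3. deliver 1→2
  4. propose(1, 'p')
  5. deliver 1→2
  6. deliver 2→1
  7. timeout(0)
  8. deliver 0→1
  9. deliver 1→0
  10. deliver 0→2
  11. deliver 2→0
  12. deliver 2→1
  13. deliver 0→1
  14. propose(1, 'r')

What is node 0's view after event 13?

step 1 timeout(1): 1={prim,v=1,log=-}
step 2 deliver 1→0: 0={back,v=1,log=-}
step 3 deliver 1→2: 2={back,v=1,log=-}
step 4 propose(1,'p'): —
step 5 deliver 1→2: 2={back,v=1,log=p}
step 6 deliver 2→1: 1={prim,v=1,log=p}
step 7 timeout(0): 0={back,v=2,log=-}
step 8 deliver 0→1: 1={back,v=2,log=p}
step 9 deliver 1→0: —
step 10 deliver 0→2: 2={prim,v=2,log=p}
step 11 deliver 2→0: —
step 12 deliver 2→1: —
step 13 deliver 0→1: —

2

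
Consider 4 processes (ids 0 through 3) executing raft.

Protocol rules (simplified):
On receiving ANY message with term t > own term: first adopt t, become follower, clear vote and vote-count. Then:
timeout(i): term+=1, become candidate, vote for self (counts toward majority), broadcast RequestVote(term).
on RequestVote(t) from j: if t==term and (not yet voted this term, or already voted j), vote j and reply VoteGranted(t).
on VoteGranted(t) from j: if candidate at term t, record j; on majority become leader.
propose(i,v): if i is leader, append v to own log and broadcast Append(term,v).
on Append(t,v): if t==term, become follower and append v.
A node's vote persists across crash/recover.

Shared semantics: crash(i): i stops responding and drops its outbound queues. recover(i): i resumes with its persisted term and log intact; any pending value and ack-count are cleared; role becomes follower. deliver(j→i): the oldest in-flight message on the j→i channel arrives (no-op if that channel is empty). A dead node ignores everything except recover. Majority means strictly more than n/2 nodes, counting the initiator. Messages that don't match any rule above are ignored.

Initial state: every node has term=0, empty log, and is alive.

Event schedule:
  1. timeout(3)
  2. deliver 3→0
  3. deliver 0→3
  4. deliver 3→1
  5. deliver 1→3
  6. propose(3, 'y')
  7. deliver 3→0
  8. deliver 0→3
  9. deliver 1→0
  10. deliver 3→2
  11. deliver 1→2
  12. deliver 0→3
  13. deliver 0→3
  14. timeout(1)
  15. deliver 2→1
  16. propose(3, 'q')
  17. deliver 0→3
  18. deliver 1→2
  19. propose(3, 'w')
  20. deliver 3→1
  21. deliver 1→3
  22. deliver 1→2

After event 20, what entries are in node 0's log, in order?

y

e1 timeout(3): 3[cand,t=1,-]
e2 deliver 3→0: 0[foll,t=1,-]
e3 deliver 0→3: ·
e4 deliver 3→1: 1[foll,t=1,-]
e5 deliver 1→3: 3[lead,t=1,-]
e6 propose(3,'y'): 3[lead,t=1,y]
e7 deliver 3→0: 0[foll,t=1,y]
e8 deliver 0→3: ·
e9 deliver 1→0: ·
e10 deliver 3→2: 2[foll,t=1,-]
e11 deliver 1→2: ·
e12 deliver 0→3: ·
e13 deliver 0→3: ·
e14 timeout(1): 1[cand,t=2,-]
e15 deliver 2→1: ·
e16 propose(3,'q'): 3[lead,t=1,y,q]
e17 deliver 0→3: ·
e18 deliver 1→2: 2[foll,t=2,-]
e19 propose(3,'w'): 3[lead,t=1,y,q,w]
e20 deliver 3→1: ·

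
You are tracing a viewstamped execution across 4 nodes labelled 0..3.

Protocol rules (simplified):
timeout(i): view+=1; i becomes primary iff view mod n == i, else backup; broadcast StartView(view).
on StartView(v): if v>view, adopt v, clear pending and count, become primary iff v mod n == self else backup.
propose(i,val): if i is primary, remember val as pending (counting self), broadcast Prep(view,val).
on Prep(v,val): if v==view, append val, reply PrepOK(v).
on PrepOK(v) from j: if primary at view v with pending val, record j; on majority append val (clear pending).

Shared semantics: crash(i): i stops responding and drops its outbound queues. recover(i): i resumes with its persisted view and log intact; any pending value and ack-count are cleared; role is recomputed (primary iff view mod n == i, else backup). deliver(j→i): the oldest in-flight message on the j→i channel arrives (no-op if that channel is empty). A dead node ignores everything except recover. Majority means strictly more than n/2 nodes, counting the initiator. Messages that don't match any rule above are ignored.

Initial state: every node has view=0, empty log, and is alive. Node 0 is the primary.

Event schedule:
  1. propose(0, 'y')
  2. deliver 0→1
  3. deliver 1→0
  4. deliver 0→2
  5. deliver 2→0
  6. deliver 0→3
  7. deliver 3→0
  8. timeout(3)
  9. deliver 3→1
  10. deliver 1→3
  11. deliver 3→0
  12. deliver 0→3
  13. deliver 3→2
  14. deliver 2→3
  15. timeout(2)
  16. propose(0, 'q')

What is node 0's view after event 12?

1

after 1 — propose(0,'y'): ·
after 2 — deliver 0→1: n1:back/v0/[y]
after 3 — deliver 1→0: ·
after 4 — deliver 0→2: n2:back/v0/[y]
after 5 — deliver 2→0: n0:prim/v0/[y]
after 6 — deliver 0→3: n3:back/v0/[y]
after 7 — deliver 3→0: ·
after 8 — timeout(3): n3:back/v1/[y]
after 9 — deliver 3→1: n1:prim/v1/[y]
after 10 — deliver 1→3: ·
after 11 — deliver 3→0: n0:back/v1/[y]
after 12 — deliver 0→3: ·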